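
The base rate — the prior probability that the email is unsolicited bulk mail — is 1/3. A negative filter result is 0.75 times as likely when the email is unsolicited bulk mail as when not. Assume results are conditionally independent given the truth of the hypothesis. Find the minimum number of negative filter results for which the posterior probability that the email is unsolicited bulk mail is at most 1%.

14

Prior odds = (1/3)/(2/3) = 0.5.
Likelihood ratio per negative filter result = 0.75.
Target posterior odds = 0.01/0.99 = 1/99.
Require 0.75ⁿ ≤ 1/99 ÷ 0.5 = 2/99.
0.75¹³ = 1594323/67108864 is still above 2/99 but 0.75¹⁴ = 4782969/268435456 is at or below it, so n = 14.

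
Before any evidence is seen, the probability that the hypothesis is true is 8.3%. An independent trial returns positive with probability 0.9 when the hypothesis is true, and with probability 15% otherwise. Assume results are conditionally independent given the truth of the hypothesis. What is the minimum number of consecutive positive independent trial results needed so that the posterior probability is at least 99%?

4

Prior odds: 0.083 ÷ 0.917 = 83/917.
Likelihood ratio of a positive result = 0.9/0.15 = 6.
Target odds: 0.99 ÷ 0.01 = 99.
Require 6ⁿ ≥ 99 ÷ (83/917) = 90783/83.
6³ = 216 falls short of 90783/83 but 6⁴ = 1296 reaches it, so n = 4.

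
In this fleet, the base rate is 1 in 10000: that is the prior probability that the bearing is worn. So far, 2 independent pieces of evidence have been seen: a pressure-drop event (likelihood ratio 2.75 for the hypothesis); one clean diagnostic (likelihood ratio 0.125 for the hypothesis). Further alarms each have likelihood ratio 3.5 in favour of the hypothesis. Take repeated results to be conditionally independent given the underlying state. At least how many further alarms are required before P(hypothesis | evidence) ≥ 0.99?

Prior odds = 0.0001/0.9999 = 1/9999.
Combined Bayes factor of the evidence already in hand = 2.75 × 0.125 = 0.34375.
Odds after that evidence = (1/9999) × 0.34375 = 1/29088.
Target odds = 0.99/0.01 = 99.
Need 3.5ⁿ ≥ 99 ÷ (1/29088) = 2879712.
3.5¹¹ ≈965492 falls short of 2879712 but 3.5¹² ≈3.37922e+06 reaches it, so n = 12.

12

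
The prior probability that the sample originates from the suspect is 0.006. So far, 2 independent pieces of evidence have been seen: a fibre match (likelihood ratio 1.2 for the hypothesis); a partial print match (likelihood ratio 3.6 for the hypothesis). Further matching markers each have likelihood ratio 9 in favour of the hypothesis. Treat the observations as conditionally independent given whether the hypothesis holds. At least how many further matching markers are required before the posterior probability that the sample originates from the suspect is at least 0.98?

4

Prior odds = 0.006/0.994 = 3/497.
Combined Bayes factor of the evidence already in hand = 1.2 × 3.6 = 4.32.
Odds after that evidence = (3/497) × 4.32 = 324/12425.
Target odds = 0.98/0.02 = 49.
Need 9ⁿ ≥ 49 ÷ (324/12425) = 608825/324.
9³ = 729 falls short of 608825/324 but 9⁴ = 6561 reaches it, so n = 4.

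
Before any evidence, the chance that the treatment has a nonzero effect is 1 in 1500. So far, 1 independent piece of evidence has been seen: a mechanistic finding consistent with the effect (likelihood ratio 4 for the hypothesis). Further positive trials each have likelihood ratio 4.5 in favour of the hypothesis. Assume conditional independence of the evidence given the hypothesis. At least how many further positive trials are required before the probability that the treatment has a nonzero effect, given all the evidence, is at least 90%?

6

Prior odds = (1/1500)/(1499/1500) = 1/1499.
Bayes factor of the evidence already in hand = 4.
Odds after that evidence = (1/1499) × 4 = 4/1499.
Target odds = 0.9/0.1 = 9.
Need 4.5ⁿ ≥ 9 ÷ (4/1499) = 3372.75.
4.5⁵ = 1845.28125 falls short of 3372.75 but 4.5⁶ = 8303.765625 reaches it, so n = 6.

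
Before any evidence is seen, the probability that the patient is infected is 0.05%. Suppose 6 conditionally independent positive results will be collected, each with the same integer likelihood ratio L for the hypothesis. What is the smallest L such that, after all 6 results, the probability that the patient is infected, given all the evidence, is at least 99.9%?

12

Prior odds = 0.0005/0.9995 = 1/1999.
Target odds = 0.999/0.001 = 999.
Need L⁶ ≥ 999 ÷ (1/1999) = 1997001.
11⁶ = 1771561 < 1997001 ≤ 2985984 = 12⁶, so L = 12.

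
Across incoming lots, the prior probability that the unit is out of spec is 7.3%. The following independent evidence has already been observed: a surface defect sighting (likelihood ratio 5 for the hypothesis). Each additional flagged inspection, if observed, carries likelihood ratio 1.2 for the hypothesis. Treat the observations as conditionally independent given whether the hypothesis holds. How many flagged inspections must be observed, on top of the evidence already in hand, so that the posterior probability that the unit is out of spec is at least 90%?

18

Prior odds = 0.073/0.927 = 73/927.
Bayes factor of the evidence already in hand = 5.
Odds after that evidence = (73/927) × 5 = 365/927.
Target odds = 0.9/0.1 = 9.
Need 1.2ⁿ ≥ 9 ÷ (365/927) = 8343/365.
1.2¹⁷ ≈22.1861 falls short of 8343/365 but 1.2¹⁸ ≈26.6233 reaches it, so n = 18.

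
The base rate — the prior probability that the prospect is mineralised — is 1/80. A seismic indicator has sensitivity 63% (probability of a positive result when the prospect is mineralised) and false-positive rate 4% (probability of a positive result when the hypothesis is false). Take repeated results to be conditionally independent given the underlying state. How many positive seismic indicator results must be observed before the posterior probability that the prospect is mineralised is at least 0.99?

4

Prior odds: 0.0125 ÷ 0.9875 = 1/79.
Likelihood ratio of a positive result = 0.63/0.04 = 15.75.
Target odds: 0.99 ÷ 0.01 = 99.
Require 15.75ⁿ ≥ 99 ÷ (1/79) = 7821.
15.75³ = 3906.984375 falls short of 7821 but 15.75⁴ = 15752961/256 reaches it, so n = 4.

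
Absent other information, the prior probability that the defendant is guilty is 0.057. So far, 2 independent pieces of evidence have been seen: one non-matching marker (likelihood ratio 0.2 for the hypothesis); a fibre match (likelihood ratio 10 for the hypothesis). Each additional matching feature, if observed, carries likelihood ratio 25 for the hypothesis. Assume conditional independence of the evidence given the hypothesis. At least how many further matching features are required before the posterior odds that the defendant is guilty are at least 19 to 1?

Prior odds = 0.057/0.943 = 57/943.
Combined Bayes factor of the evidence already in hand = 0.2 × 10 = 2.
Odds after that evidence = (57/943) × 2 = 114/943.
Target odds = 19.
Need 25ⁿ ≥ 19 ÷ (114/943) = 943/6.
25¹ = 25 falls short of 943/6 but 25² = 625 reaches it, so n = 2.

2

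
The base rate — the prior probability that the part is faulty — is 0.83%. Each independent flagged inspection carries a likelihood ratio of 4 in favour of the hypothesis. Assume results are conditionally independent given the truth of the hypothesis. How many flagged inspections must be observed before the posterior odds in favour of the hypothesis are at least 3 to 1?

Prior odds = 0.0083/0.9917 = 83/9917.
Likelihood ratio per flagged inspection = 4.
Target odds = 3.
Require 4ⁿ ≥ 3 ÷ (83/9917) = 29751/83.
4⁴ = 256 falls short of 29751/83 but 4⁵ = 1024 reaches it, so n = 5.

5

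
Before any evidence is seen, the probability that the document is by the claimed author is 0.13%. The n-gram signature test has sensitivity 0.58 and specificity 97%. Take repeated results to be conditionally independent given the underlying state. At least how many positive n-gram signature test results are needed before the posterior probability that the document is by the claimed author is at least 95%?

4

Prior odds: 0.0013 ÷ 0.9987 = 13/9987.
False-positive rate = 1 − 0.97 = 0.03; likelihood ratio of a positive = 0.58/0.03 = 58/3.
Target posterior odds = 0.95/0.05 = 19.
Need (13/9987) × (58/3)ⁿ ≥ 19, i.e. (58/3)ⁿ ≥ 189753/13.
(58/3)³ = 195112/27 falls short of 189753/13 but (58/3)⁴ = 11316496/81 reaches it, so n = 4.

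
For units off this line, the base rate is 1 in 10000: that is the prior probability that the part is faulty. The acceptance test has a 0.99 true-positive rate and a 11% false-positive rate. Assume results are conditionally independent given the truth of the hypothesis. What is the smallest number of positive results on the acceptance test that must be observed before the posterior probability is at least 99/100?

Prior odds: 0.0001 ÷ 0.9999 = 1/9999.
Likelihood ratio of a positive result = 0.99/0.11 = 9.
Target posterior odds = 0.99/0.01 = 99.
Need (1/9999) × 9ⁿ ≥ 99, i.e. 9ⁿ ≥ 989901.
9⁶ = 531441 falls short of 989901 but 9⁷ = 4782969 reaches it, so n = 7.

7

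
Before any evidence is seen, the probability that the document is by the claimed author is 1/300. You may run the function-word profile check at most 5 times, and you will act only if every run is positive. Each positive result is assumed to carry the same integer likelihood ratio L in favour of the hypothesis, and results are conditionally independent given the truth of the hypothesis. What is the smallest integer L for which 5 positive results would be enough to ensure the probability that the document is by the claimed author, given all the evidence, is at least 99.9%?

13

Prior odds = (1/300)/(299/300) = 1/299.
Target odds = 0.999/0.001 = 999.
Need L⁵ ≥ 999 ÷ (1/299) = 298701.
12⁵ = 248832 < 298701 ≤ 371293 = 13⁵, so L = 13.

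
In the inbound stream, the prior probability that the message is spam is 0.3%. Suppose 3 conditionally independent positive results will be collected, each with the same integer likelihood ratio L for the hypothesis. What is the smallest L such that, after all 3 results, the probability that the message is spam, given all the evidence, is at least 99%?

33

Prior odds = 0.003/0.997 = 3/997.
Target odds = 0.99/0.01 = 99.
Need L³ ≥ 99 ÷ (3/997) = 32901.
32³ = 32768 < 32901 ≤ 35937 = 33³, so L = 33.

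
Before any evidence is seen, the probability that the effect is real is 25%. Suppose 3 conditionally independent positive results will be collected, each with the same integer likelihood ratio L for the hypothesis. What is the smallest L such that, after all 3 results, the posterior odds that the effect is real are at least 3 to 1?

3

Prior odds = 0.25/0.75 = 1/3.
Target odds = 3.
Need L³ ≥ 3 ÷ (1/3) = 9.
2³ = 8 < 9 ≤ 27 = 3³, so L = 3.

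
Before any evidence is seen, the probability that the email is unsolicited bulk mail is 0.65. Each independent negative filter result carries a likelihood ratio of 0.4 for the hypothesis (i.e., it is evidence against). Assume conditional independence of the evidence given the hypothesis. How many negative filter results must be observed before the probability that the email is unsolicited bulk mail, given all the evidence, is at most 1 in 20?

4

Prior odds: 0.65 ÷ 0.35 = 13/7.
Likelihood ratio per negative filter result = 0.4.
Target odds: 0.05 ÷ 0.95 = 1/19.
Need (13/7) × 0.4ⁿ ≤ 1/19, i.e. 0.4ⁿ ≤ 7/247.
0.4³ = 0.064 is still above 7/247 but 0.4⁴ = 0.0256 is at or below it, so n = 4.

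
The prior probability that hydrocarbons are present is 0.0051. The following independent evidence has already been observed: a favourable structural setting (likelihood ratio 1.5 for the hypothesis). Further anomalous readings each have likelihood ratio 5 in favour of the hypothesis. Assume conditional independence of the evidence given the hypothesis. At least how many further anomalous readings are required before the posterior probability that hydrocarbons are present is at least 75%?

4

Prior odds = 0.0051/0.9949 = 51/9949.
Bayes factor of the evidence already in hand = 1.5.
Odds after that evidence = (51/9949) × 1.5 = 153/19898.
Target odds = 0.75/0.25 = 3.
Need 5ⁿ ≥ 3 ÷ (153/19898) = 19898/51.
5³ = 125 falls short of 19898/51 but 5⁴ = 625 reaches it, so n = 4.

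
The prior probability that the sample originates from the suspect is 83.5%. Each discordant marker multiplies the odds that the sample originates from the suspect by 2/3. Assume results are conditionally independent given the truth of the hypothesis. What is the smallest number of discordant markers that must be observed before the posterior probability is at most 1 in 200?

18

Prior odds: 0.835 ÷ 0.165 = 167/33.
Likelihood ratio per discordant marker = 2/3.
Target posterior odds = 0.005/0.995 = 1/199.
Need (167/33) × (2/3)ⁿ ≤ 1/199, i.e. (2/3)ⁿ ≤ 33/33233.
(2/3)¹⁷ = 131072/129140163 is still above 33/33233 but (2/3)¹⁸ = 262144/387420489 is at or below it, so n = 18.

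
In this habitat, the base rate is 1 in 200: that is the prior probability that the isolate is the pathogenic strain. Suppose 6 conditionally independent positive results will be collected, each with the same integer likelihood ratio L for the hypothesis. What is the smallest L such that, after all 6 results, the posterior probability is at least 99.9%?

8

Prior odds = 0.005/0.995 = 1/199.
Target odds = 0.999/0.001 = 999.
Need L⁶ ≥ 999 ÷ (1/199) = 198801.
7⁶ = 117649 < 198801 ≤ 262144 = 8⁶, so L = 8.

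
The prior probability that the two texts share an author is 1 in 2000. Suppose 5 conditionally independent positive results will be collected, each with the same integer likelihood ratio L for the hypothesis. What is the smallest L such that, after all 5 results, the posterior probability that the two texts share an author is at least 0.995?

14

Prior odds = 0.0005/0.9995 = 1/1999.
Target odds = 0.995/0.005 = 199.
Need L⁵ ≥ 199 ÷ (1/1999) = 397801.
13⁵ = 371293 < 397801 ≤ 537824 = 14⁵, so L = 14.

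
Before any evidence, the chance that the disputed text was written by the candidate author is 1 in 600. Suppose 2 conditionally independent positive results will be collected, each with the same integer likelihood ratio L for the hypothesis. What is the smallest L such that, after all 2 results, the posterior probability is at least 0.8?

49

Prior odds = (1/600)/(599/600) = 1/599.
Target odds = 0.8/0.2 = 4.
Need L² ≥ 4 ÷ (1/599) = 2396.
48² = 2304 < 2396 ≤ 2401 = 49², so L = 49.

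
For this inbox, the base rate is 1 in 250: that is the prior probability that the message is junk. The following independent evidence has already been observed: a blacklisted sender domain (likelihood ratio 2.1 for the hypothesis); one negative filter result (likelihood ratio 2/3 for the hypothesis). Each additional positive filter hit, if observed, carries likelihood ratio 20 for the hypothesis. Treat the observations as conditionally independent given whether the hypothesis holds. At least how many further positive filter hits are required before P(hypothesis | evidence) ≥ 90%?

Prior odds = 0.004/0.996 = 1/249.
Combined Bayes factor of the evidence already in hand = 2.1 × (2/3) = 1.4.
Odds after that evidence = (1/249) × 1.4 = 7/1245.
Target odds = 0.9/0.1 = 9.
Need 20ⁿ ≥ 9 ÷ (7/1245) = 11205/7.
20² = 400 falls short of 11205/7 but 20³ = 8000 reaches it, so n = 3.

3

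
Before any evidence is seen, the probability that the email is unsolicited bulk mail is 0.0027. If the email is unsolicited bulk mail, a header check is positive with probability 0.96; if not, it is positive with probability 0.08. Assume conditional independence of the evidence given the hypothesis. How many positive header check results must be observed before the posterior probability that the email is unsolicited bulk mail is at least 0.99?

5

Prior odds: 0.0027 ÷ 0.9973 = 27/9973.
Likelihood ratio of a positive = 0.96/0.08 = 12.
Target posterior odds = 0.99/0.01 = 99.
Require 12ⁿ ≥ 99 ÷ (27/9973) = 109703/3.
12⁴ = 20736 falls short of 109703/3 but 12⁵ = 248832 reaches it, so n = 5.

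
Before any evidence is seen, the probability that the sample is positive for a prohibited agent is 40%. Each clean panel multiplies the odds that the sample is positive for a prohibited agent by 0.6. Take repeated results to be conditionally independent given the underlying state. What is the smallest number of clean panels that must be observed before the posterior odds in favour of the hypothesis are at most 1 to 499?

Prior odds = 0.4/0.6 = 2/3.
Likelihood ratio per clean panel = 0.6.
Target odds = 1/499.
Require 0.6ⁿ ≤ 1/499 ÷ (2/3) = 3/998.
0.6¹¹ = 177147/48828125 is still above 3/998 but 0.6¹² = 531441/244140625 is at or below it, so n = 12.

12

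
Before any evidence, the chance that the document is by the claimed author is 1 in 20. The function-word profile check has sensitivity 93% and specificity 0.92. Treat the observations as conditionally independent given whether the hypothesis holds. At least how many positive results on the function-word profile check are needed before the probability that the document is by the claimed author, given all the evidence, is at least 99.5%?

Prior odds = 0.05/0.95 = 1/19.
False-positive rate = 1 − 0.92 = 0.08; likelihood ratio of a positive = 0.93/0.08 = 11.625.
Target odds: 0.995 ÷ 0.005 = 199.
Require 11.625ⁿ ≥ 199 ÷ (1/19) = 3781.
11.625³ = 804357/512 falls short of 3781 but 11.625⁴ = 74805201/4096 reaches it, so n = 4.

4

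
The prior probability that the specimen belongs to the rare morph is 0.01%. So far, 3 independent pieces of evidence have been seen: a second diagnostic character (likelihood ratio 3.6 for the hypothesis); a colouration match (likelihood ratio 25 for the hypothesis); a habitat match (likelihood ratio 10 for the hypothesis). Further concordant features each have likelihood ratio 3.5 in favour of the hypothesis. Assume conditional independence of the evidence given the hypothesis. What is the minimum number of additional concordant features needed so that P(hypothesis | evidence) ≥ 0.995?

Prior odds = 0.0001/0.9999 = 1/9999.
Combined Bayes factor of the evidence already in hand = 3.6 × 25 × 10 = 900.
Odds after that evidence = (1/9999) × 900 = 100/1111.
Target odds = 0.995/0.005 = 199.
Need 3.5ⁿ ≥ 199 ÷ (100/1111) = 2210.89.
3.5⁶ = 1838.265625 falls short of 2210.89 but 3.5⁷ = 823543/128 reaches it, so n = 7.

7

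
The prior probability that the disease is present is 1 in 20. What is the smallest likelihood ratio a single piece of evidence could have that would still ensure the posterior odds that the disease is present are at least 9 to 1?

171

Prior odds = 0.05/0.95 = 1/19.
Target odds = 9.
Required Bayes factor = 9 ÷ (1/19) = 171.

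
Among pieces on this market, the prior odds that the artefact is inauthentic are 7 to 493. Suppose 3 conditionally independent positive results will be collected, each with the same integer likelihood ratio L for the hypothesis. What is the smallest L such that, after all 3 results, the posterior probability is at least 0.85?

8

Prior odds = 7/493.
Target odds = 0.85/0.15 = 17/3.
Need L³ ≥ 17/3 ÷ (7/493) = 8381/21.
7³ = 343 < 8381/21 ≤ 512 = 8³, so L = 8.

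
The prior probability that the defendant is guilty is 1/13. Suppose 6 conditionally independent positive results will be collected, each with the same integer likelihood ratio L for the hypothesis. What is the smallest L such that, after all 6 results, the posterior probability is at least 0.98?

Prior odds = (1/13)/(12/13) = 1/12.
Target odds = 0.98/0.02 = 49.
Need L⁶ ≥ 49 ÷ (1/12) = 588.
2⁶ = 64 < 588 ≤ 729 = 3⁶, so L = 3.

3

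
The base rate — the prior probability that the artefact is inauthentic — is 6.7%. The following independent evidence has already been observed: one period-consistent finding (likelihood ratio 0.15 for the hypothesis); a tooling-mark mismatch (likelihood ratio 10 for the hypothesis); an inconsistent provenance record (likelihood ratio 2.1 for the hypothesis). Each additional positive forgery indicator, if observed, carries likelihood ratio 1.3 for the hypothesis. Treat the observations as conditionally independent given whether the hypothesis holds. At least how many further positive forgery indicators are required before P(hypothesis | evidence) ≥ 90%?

Prior odds = 0.067/0.933 = 67/933.
Combined Bayes factor of the evidence already in hand = 0.15 × 10 × 2.1 = 3.15.
Odds after that evidence = (67/933) × 3.15 = 1407/6220.
Target odds = 0.9/0.1 = 9.
Need 1.3ⁿ ≥ 9 ÷ (1407/6220) = 18660/469.
1.3¹⁴ ≈39.3738 falls short of 18660/469 but 1.3¹⁵ ≈51.1859 reaches it, so n = 15.

15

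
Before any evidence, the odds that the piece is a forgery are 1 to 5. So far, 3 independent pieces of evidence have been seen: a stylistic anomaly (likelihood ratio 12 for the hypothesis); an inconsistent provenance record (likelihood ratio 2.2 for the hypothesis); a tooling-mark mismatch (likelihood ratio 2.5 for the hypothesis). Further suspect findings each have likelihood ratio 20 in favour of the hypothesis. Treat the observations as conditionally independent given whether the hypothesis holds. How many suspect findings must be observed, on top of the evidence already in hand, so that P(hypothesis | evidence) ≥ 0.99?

Prior odds = 0.2.
Combined Bayes factor of the evidence already in hand = 12 × 2.2 × 2.5 = 66.
Odds after that evidence = 0.2 × 66 = 13.2.
Target odds = 0.99/0.01 = 99.
Need 20ⁿ ≥ 99 ÷ 13.2 = 7.5.
20¹ = 20, which meets the required 7.5; so n = 1.

1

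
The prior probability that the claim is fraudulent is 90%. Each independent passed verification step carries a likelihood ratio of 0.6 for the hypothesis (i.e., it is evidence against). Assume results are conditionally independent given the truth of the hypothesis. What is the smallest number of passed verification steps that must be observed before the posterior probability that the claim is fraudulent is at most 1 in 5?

8

Prior odds: 0.9 ÷ 0.1 = 9.
Likelihood ratio per passed verification step = 0.6.
Target odds: 0.2 ÷ 0.8 = 0.25.
Require 0.6ⁿ ≤ 0.25 ÷ 9 = 1/36.
0.6⁷ = 2187/78125 is still above 1/36 but 0.6⁸ = 6561/390625 is at or below it, so n = 8.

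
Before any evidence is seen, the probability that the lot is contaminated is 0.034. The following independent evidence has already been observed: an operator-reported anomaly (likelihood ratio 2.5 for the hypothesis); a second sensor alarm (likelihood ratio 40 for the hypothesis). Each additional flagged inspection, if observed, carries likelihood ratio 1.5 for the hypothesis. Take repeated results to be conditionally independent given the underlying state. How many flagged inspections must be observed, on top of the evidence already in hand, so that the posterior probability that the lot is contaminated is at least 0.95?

Prior odds = 0.034/0.966 = 17/483.
Combined Bayes factor of the evidence already in hand = 2.5 × 40 = 100.
Odds after that evidence = (17/483) × 100 = 1700/483.
Target odds = 0.95/0.05 = 19.
Need 1.5ⁿ ≥ 19 ÷ (1700/483) = 9177/1700.
1.5⁴ = 5.0625 falls short of 9177/1700 but 1.5⁵ = 7.59375 reaches it, so n = 5.

5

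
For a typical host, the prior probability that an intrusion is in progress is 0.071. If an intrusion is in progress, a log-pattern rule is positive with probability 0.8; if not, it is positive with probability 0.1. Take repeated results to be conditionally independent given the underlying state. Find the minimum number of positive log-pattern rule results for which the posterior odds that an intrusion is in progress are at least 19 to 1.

3

Prior odds: 0.071 ÷ 0.929 = 71/929.
Likelihood ratio of a positive = 0.8/0.1 = 8.
Target odds = 19.
Require 8ⁿ ≥ 19 ÷ (71/929) = 17651/71.
8² = 64 falls short of 17651/71 but 8³ = 512 reaches it, so n = 3.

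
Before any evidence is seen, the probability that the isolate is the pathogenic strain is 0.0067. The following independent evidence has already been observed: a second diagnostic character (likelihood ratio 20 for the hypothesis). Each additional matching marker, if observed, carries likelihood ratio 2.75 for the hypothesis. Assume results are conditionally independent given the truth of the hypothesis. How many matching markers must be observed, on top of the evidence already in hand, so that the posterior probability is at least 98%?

Prior odds = 0.0067/0.9933 = 67/9933.
Bayes factor of the evidence already in hand = 20.
Odds after that evidence = (67/9933) × 20 = 1340/9933.
Target odds = 0.98/0.02 = 49.
Need 2.75ⁿ ≥ 49 ÷ (1340/9933) = 486717/1340.
2.75⁵ = 161051/1024 falls short of 486717/1340 but 2.75⁶ = 1771561/4096 reaches it, so n = 6.

6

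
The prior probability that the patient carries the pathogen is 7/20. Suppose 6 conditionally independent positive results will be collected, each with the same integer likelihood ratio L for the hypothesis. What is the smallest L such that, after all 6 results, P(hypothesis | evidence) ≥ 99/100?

3

Prior odds = 0.35/0.65 = 7/13.
Target odds = 0.99/0.01 = 99.
Need L⁶ ≥ 99 ÷ (7/13) = 1287/7.
2⁶ = 64 < 1287/7 ≤ 729 = 3⁶, so L = 3.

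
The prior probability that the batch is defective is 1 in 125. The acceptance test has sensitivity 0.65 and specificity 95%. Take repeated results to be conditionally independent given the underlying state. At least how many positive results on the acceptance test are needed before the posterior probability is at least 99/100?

Prior odds: 0.008 ÷ 0.992 = 1/124.
False-positive rate = 1 − 0.95 = 0.05; likelihood ratio of a positive = 0.65/0.05 = 13.
Target posterior odds = 0.99/0.01 = 99.
Require 13ⁿ ≥ 99 ÷ (1/124) = 12276.
13³ = 2197 falls short of 12276 but 13⁴ = 28561 reaches it, so n = 4.

4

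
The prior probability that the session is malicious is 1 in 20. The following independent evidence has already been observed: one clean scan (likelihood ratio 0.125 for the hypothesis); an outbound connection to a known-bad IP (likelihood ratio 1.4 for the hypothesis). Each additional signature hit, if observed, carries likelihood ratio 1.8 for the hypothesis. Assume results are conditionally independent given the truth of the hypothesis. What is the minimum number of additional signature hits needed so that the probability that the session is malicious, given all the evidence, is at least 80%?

11

Prior odds = 0.05/0.95 = 1/19.
Combined Bayes factor of the evidence already in hand = 0.125 × 1.4 = 0.175.
Odds after that evidence = (1/19) × 0.175 = 7/760.
Target odds = 0.8/0.2 = 4.
Need 1.8ⁿ ≥ 4 ÷ (7/760) = 3040/7.
1.8¹⁰ ≈357.047 falls short of 3040/7 but 1.8¹¹ ≈642.684 reaches it, so n = 11.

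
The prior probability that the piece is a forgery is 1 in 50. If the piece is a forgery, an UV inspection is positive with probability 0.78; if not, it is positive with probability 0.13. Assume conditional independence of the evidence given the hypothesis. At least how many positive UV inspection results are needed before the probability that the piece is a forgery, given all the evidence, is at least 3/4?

Prior odds = 0.02/0.98 = 1/49.
Likelihood ratio of a positive = 0.78/0.13 = 6.
Target odds: 0.75 ÷ 0.25 = 3.
Need (1/49) × 6ⁿ ≥ 3, i.e. 6ⁿ ≥ 147.
6² = 36 falls short of 147 but 6³ = 216 reaches it, so n = 3.

3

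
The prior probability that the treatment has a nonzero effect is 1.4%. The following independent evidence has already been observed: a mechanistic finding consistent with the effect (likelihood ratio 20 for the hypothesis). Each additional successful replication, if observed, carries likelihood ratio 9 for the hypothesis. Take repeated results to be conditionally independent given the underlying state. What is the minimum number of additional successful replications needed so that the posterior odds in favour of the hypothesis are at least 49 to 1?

3

Prior odds = 0.014/0.986 = 7/493.
Bayes factor of the evidence already in hand = 20.
Odds after that evidence = (7/493) × 20 = 140/493.
Target odds = 49.
Need 9ⁿ ≥ 49 ÷ (140/493) = 172.55.
9² = 81 falls short of 172.55 but 9³ = 729 reaches it, so n = 3.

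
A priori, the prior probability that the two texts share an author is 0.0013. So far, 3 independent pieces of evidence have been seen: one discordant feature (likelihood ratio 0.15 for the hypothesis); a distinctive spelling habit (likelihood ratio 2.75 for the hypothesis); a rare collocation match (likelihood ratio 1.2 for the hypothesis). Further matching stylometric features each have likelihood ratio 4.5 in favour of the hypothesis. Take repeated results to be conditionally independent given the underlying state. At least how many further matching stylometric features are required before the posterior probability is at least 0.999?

Prior odds = 0.0013/0.9987 = 13/9987.
Combined Bayes factor of the evidence already in hand = 0.15 × 2.75 × 1.2 = 0.495.
Odds after that evidence = (13/9987) × 0.495 = 429/665800.
Target odds = 0.999/0.001 = 999.
Need 4.5ⁿ ≥ 999 ÷ (429/665800) = 221711400/143.
4.5⁹ = 387420489/512 falls short of 221711400/143 but 4.5¹⁰ ≈3.40506e+06 reaches it, so n = 10.

10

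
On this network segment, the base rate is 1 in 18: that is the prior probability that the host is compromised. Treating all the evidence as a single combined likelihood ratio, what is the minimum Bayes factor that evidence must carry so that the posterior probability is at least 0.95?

323

Prior odds = (1/18)/(17/18) = 1/17.
Target odds = 0.95/0.05 = 19.
Required Bayes factor = 19 ÷ (1/17) = 323.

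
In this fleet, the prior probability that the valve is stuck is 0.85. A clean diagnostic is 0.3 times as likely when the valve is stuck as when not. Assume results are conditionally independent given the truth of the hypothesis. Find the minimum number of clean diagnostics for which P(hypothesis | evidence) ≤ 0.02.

5

Prior odds = 0.85/0.15 = 17/3.
Likelihood ratio per clean diagnostic = 0.3.
Target posterior odds = 0.02/0.98 = 1/49.
Require 0.3ⁿ ≤ 1/49 ÷ (17/3) = 3/833.
0.3⁴ = 0.0081 is still above 3/833 but 0.3⁵ = 243/100000 is at or below it, so n = 5.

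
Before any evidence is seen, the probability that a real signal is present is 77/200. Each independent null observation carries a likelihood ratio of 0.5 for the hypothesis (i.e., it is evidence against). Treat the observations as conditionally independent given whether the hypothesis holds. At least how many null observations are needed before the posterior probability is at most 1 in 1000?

10

Prior odds = 0.385/0.615 = 77/123.
Likelihood ratio per null observation = 0.5.
Target odds: 0.001 ÷ 0.999 = 1/999.
Need (77/123) × 0.5ⁿ ≤ 1/999, i.e. 0.5ⁿ ≤ 41/25641.
0.5⁹ = 0.001953125 is still above 41/25641 but 0.5¹⁰ = 1/1024 is at or below it, so n = 10.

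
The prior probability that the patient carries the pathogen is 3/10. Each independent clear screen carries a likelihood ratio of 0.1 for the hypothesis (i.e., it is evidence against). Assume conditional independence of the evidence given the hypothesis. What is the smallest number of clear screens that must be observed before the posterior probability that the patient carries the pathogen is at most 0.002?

3

Prior odds = 0.3/0.7 = 3/7.
Likelihood ratio per clear screen = 0.1.
Target odds: 0.002 ÷ 0.998 = 1/499.
Require 0.1ⁿ ≤ 1/499 ÷ (3/7) = 7/1497.
0.1² = 0.01 is still above 7/1497 but 0.1³ = 0.001 is at or below it, so n = 3.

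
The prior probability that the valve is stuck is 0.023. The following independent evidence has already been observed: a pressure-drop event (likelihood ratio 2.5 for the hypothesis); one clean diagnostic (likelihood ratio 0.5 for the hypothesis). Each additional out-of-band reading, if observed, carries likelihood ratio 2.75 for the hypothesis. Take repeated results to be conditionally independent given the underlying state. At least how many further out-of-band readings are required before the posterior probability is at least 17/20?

6

Prior odds = 0.023/0.977 = 23/977.
Combined Bayes factor of the evidence already in hand = 2.5 × 0.5 = 1.25.
Odds after that evidence = (23/977) × 1.25 = 115/3908.
Target odds = 0.85/0.15 = 17/3.
Need 2.75ⁿ ≥ 17/3 ÷ (115/3908) = 66436/345.
2.75⁵ = 161051/1024 falls short of 66436/345 but 2.75⁶ = 1771561/4096 reaches it, so n = 6.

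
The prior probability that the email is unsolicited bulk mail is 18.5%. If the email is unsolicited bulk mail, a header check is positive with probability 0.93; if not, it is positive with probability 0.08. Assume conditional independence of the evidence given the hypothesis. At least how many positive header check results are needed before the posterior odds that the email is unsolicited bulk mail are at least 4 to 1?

2

Prior odds: 0.185 ÷ 0.815 = 37/163.
Likelihood ratio of a positive = 0.93/0.08 = 11.625.
Target odds = 4.
Need (37/163) × 11.625ⁿ ≥ 4, i.e. 11.625ⁿ ≥ 652/37.
11.625¹ = 11.625 falls short of 652/37 but 11.625² = 135.140625 reaches it, so n = 2.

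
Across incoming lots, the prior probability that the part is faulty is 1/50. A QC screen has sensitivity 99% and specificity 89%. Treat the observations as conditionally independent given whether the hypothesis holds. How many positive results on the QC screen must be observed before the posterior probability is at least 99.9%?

5

Prior odds: 0.02 ÷ 0.98 = 1/49.
False-positive rate = 1 − 0.89 = 0.11; likelihood ratio of a positive = 0.99/0.11 = 9.
Target odds: 0.999 ÷ 0.001 = 999.
Require 9ⁿ ≥ 999 ÷ (1/49) = 48951.
9⁴ = 6561 falls short of 48951 but 9⁵ = 59049 reaches it, so n = 5.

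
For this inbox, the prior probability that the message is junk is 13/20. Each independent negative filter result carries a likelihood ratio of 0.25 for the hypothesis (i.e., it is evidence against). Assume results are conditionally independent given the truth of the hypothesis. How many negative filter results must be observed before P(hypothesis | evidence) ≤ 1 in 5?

Prior odds = 0.65/0.35 = 13/7.
Likelihood ratio per negative filter result = 0.25.
Target posterior odds = 0.2/0.8 = 0.25.
Require 0.25ⁿ ≤ 0.25 ÷ (13/7) = 7/52.
0.25¹ = 0.25 is still above 7/52 but 0.25² = 0.0625 is at or below it, so n = 2.

2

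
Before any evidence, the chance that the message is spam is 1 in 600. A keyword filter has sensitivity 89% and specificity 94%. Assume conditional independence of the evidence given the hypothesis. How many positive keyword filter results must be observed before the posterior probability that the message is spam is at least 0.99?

5

Prior odds = (1/600)/(599/600) = 1/599.
False-positive rate = 1 − 0.94 = 0.06; likelihood ratio of a positive = 0.89/0.06 = 89/6.
Target odds: 0.99 ÷ 0.01 = 99.
Require (89/6)ⁿ ≥ 99 ÷ (1/599) = 59301.
(89/6)⁴ = 62742241/1296 falls short of 59301 but (89/6)⁵ ≈718115 reaches it, so n = 5.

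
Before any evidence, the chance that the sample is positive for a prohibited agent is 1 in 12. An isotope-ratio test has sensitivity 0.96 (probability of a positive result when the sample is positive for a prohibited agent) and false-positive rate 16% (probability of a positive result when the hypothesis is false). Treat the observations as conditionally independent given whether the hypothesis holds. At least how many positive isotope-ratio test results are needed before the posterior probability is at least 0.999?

6

Prior odds: (1/12) ÷ (11/12) = 1/11.
Likelihood ratio of a positive result = 0.96/0.16 = 6.
Target posterior odds = 0.999/0.001 = 999.
Require 6ⁿ ≥ 999 ÷ (1/11) = 10989.
6⁵ = 7776 falls short of 10989 but 6⁶ = 46656 reaches it, so n = 6.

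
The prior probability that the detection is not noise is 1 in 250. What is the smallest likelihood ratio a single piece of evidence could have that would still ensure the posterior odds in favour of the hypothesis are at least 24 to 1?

Prior odds = 0.004/0.996 = 1/249.
Target odds = 24.
Required Bayes factor = 24 ÷ (1/249) = 5976.

5976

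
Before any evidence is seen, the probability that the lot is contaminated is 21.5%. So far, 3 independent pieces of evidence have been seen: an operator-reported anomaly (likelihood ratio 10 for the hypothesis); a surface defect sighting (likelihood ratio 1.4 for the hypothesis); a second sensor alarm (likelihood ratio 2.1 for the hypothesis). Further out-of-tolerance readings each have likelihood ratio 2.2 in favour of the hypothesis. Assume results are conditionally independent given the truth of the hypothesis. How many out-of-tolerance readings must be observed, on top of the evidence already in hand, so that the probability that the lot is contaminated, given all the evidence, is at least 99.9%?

7

Prior odds = 0.215/0.785 = 43/157.
Combined Bayes factor of the evidence already in hand = 10 × 1.4 × 2.1 = 29.4.
Odds after that evidence = (43/157) × 29.4 = 6321/785.
Target odds = 0.999/0.001 = 999.
Need 2.2ⁿ ≥ 999 ÷ (6321/785) = 261405/2107.
2.2⁶ = 1771561/15625 falls short of 261405/2107 but 2.2⁷ = 19487171/78125 reaches it, so n = 7.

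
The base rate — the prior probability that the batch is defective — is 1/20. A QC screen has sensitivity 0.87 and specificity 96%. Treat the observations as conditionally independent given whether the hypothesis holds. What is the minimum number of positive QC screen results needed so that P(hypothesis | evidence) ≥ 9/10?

2

Prior odds: 0.05 ÷ 0.95 = 1/19.
False-positive rate = 1 − 0.96 = 0.04; likelihood ratio of a positive = 0.87/0.04 = 21.75.
Target odds: 0.9 ÷ 0.1 = 9.
Need (1/19) × 21.75ⁿ ≥ 9, i.e. 21.75ⁿ ≥ 171.
21.75¹ = 21.75 falls short of 171 but 21.75² = 473.0625 reaches it, so n = 2.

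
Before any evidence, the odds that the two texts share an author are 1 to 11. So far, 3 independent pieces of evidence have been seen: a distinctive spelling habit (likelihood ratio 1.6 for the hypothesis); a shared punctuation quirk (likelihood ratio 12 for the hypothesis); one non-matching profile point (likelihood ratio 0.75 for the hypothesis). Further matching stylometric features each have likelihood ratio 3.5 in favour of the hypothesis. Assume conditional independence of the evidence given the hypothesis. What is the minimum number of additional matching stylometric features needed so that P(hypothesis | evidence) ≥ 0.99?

4

Prior odds = 1/11.
Combined Bayes factor of the evidence already in hand = 1.6 × 12 × 0.75 = 14.4.
Odds after that evidence = (1/11) × 14.4 = 72/55.
Target odds = 0.99/0.01 = 99.
Need 3.5ⁿ ≥ 99 ÷ (72/55) = 75.625.
3.5³ = 42.875 falls short of 75.625 but 3.5⁴ = 150.0625 reaches it, so n = 4.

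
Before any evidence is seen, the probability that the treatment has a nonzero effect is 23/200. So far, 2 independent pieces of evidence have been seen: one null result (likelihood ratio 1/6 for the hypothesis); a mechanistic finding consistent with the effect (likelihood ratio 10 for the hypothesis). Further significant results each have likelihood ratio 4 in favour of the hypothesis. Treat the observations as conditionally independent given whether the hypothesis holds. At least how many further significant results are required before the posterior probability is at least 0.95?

4

Prior odds = 0.115/0.885 = 23/177.
Combined Bayes factor of the evidence already in hand = (1/6) × 10 = 5/3.
Odds after that evidence = (23/177) × 5/3 = 115/531.
Target odds = 0.95/0.05 = 19.
Need 4ⁿ ≥ 19 ÷ (115/531) = 10089/115.
4³ = 64 falls short of 10089/115 but 4⁴ = 256 reaches it, so n = 4.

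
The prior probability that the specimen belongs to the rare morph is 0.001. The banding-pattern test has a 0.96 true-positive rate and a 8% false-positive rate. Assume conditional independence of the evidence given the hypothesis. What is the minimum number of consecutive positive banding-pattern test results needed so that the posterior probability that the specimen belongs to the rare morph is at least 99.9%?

6

Prior odds: 0.001 ÷ 0.999 = 1/999.
Likelihood ratio of a positive result = 0.96/0.08 = 12.
Target odds: 0.999 ÷ 0.001 = 999.
Need (1/999) × 12ⁿ ≥ 999, i.e. 12ⁿ ≥ 998001.
12⁵ = 248832 falls short of 998001 but 12⁶ = 2985984 reaches it, so n = 6.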